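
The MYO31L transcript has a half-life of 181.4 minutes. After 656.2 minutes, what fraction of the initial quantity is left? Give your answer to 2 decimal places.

n = 656.2/181.4 ≈ 3.6174 half-lives.
Fraction remaining = (1/2)^3.6174 ≈ 0.081479.

0.08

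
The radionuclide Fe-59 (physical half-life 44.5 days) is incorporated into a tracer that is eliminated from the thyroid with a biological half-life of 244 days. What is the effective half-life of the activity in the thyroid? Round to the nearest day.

38 days

1/t_eff = 1/t_phys + 1/t_biol = 1/44.5 + 1/244 = 0.02657 per day.
t_eff = 44.5 × 244 / (44.5 + 244) ≈ 37.636 days.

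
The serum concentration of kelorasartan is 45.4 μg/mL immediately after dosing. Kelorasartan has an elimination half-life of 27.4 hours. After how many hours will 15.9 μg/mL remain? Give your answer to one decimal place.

Fraction remaining = 15.9/45.4 ≈ 0.35022.
n = log₂(45.4/15.9) = ln(2.8553)/ln 2 ≈ 1.5137 half-lives.
t = n × t½ = 1.5137 × 27.4 ≈ 41.474 hours.

41.5 hours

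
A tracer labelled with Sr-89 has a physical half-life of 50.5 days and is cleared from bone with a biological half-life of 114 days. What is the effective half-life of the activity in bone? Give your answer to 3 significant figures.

1/t_eff = 1/t_phys + 1/t_biol = 1/50.5 + 1/114 = 0.028574 per day.
t_eff = 50.5 × 114 / (50.5 + 114) ≈ 34.997 days.

35.0 days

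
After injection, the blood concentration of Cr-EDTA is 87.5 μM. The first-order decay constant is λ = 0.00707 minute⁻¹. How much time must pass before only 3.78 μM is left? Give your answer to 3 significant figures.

t½ = ln 2 / λ = 0.69315 / 0.00707 ≈ 98.041 minutes.
Fraction remaining = 3.78/87.5 ≈ 0.0432.
n = log₂(87.5/3.78) = ln(23.148)/ln 2 ≈ 4.5328 half-lives.
t = n × t½ = 4.5328 × 98.041 ≈ 444.4 minutes.

444 minutes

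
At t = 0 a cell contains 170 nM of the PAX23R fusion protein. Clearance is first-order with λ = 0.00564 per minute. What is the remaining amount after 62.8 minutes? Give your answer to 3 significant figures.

119 nM

t½ = ln 2 / λ = 0.69315 / 0.00564 ≈ 122.9 minutes.
Number of half-lives: n = 62.8/122.9 ≈ 0.51099.
Remaining = 170 × (1/2)^0.51099 = 170 × 0.70174 ≈ 119.3 nM.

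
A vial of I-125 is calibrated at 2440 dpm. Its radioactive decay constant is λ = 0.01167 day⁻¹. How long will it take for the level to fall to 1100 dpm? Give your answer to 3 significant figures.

68.3 days

t½ = ln 2 / λ = 0.69315 / 0.01167 ≈ 59.396 days.
Fraction remaining = 1100/2440 ≈ 0.45082.
n = log₂(2440/1100) = ln(2.2182)/ln 2 ≈ 1.1494 half-lives.
t = n × t½ = 1.1494 × 59.396 ≈ 68.268 days.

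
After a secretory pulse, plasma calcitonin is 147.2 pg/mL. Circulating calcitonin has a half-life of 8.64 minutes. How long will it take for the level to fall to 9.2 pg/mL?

34.56 minutes

9.2/147.2 = 1/16, so 4 half-lives have elapsed.
t = 4 × 8.64 = 34.56 minutes.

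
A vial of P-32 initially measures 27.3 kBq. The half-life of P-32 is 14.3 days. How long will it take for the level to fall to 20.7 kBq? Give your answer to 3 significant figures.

Fraction remaining = 20.7/27.3 ≈ 0.75824.
n = log₂(27.3/20.7) = ln(1.3188)/ln 2 ≈ 0.39927 half-lives.
t = n × t½ = 0.39927 × 14.3 ≈ 5.7096 days.

5.71 days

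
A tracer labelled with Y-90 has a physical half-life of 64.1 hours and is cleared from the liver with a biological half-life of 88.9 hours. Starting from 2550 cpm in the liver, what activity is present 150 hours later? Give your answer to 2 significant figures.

160 cpm

1/t_eff = 1/t_phys + 1/t_biol = 1/64.1 + 1/88.9 = 0.026849 per hour.
t_eff = 64.1 × 88.9 / (64.1 + 88.9) ≈ 37.245 hours.
Remaining = 2550 × (1/2)^(150/37.245) = 2550 × (1/2)^4.0274 ≈ 156.38 cpm.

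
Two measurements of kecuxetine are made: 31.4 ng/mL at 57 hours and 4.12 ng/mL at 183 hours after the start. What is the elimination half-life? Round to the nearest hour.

43 hours

Over Δt = 183 − 57 = 126 hours, the level fell by a factor of 31.4/4.12 ≈ 7.6214.
n = log₂(7.6214) ≈ 2.93 half-lives, so t½ = 126/2.93 ≈ 43.003 hours.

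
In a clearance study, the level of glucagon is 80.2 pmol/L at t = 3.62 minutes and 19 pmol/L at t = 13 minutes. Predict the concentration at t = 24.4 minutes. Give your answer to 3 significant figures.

3.30 pmol/L

Over Δt = 13 − 3.62 = 9.38 minutes, the level fell by a factor of 80.2/19 ≈ 4.2211.
n = log₂(4.2211) ≈ 2.0776 half-lives, so t½ = 9.38/2.0776 ≈ 4.5148 minutes.
From t = 13 to t = 24.4: 19 × (1/2)^((24.4−13)/4.5148) ≈ 3.301 pmol/L.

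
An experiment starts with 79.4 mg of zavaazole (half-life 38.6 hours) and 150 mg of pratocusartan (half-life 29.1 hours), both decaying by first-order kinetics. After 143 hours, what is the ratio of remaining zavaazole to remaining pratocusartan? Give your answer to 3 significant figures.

zavaazole: 79.4 × (1/2)^(143/38.6) = 79.4 × (1/2)^3.7047 ≈ 6.0898 mg.
pratocusartan: 150 × (1/2)^(143/29.1) = 150 × (1/2)^4.9141 ≈ 4.9751 mg.
Ratio ≈ 6.0898 / 4.9751 ≈ 1.2241.

1.22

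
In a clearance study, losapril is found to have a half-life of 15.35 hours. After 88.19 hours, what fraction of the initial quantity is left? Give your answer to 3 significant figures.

n = 88.19/15.35 ≈ 5.7453 half-lives.
Fraction remaining = (1/2)^5.7453 ≈ 0.018642.

0.0186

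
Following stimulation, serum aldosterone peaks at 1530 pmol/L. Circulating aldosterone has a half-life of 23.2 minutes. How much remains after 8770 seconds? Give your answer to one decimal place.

Convert the elapsed time: 8770 seconds = 146.167 minutes.
Number of half-lives: n = 146.167/23.2 ≈ 6.3003.
Remaining = 1530 × (1/2)^6.3003 = 1530 × 0.012689 ≈ 19.414 pmol/L.

19.4 pmol/L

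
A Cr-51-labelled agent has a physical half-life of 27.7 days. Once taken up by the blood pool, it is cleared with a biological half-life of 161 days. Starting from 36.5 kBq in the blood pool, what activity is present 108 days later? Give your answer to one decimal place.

1.5 kBq

1/t_eff = 1/t_phys + 1/t_biol = 1/27.7 + 1/161 = 0.042312 per day.
t_eff = 27.7 × 161 / (27.7 + 161) ≈ 23.634 days.
Remaining = 36.5 × (1/2)^(108/23.634) = 36.5 × (1/2)^4.5697 ≈ 1.537 kBq.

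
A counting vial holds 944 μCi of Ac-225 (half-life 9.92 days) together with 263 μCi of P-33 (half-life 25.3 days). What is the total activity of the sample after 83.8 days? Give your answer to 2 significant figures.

29 μCi

Ac-225: 944 × (1/2)^(83.8/9.92) = 944 × (1/2)^8.4476 ≈ 2.7039 μCi.
P-33: 263 × (1/2)^(83.8/25.3) = 263 × (1/2)^3.3123 ≈ 26.477 μCi.
Total = 2.7039 + 26.477 ≈ 29.181 μCi.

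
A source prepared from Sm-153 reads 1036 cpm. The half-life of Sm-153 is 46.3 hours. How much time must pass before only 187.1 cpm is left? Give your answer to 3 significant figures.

Fraction remaining = 187.1/1036 ≈ 0.1806.
n = log₂(1036/187.1) = ln(5.5371)/ln 2 ≈ 2.4691 half-lives.
t = n × t½ = 2.4691 × 46.3 ≈ 114.32 hours.

114 hours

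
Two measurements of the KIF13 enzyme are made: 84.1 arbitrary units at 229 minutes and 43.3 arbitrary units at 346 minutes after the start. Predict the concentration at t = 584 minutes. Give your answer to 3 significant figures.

11.2 arbitrary units

Over Δt = 346 − 229 = 117 minutes, the level fell by a factor of 84.1/43.3 ≈ 1.9423.
n = log₂(1.9423) ≈ 0.95774 half-lives, so t½ = 117/0.95774 ≈ 122.16 minutes.
From t = 346 to t = 584: 43.3 × (1/2)^((584−346)/122.16) ≈ 11.221 arbitrary units.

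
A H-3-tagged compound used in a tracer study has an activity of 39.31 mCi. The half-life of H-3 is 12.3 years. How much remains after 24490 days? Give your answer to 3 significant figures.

Convert the elapsed time: 24490 days = 67.0959 years.
Number of half-lives: n = 67.0959/12.3 ≈ 5.455.
Remaining = 39.31 × (1/2)^5.455 = 39.31 × 0.022798 ≈ 0.89619 mCi.

0.896 mCi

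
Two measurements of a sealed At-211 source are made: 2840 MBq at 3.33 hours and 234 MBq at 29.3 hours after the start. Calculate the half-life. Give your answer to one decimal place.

7.2 hours

Over Δt = 29.3 − 3.33 = 25.97 hours, the level fell by a factor of 2840/234 ≈ 12.137.
n = log₂(12.137) ≈ 3.6013 half-lives, so t½ = 25.97/3.6013 ≈ 7.2113 hours.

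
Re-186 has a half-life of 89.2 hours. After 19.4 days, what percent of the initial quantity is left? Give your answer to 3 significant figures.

19.4 days = 465.6 hours.
n = 465.6/89.2 ≈ 5.2197 half-lives.
Fraction remaining = (1/2)^5.2197 ≈ 0.026835, i.e. 2.6835%.

2.68%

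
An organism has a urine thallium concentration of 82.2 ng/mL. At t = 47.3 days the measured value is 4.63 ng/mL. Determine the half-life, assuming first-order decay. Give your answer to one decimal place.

11.4 days

A/A₀ = 4.63/82.2 ≈ 0.056326.
n = log₂(17.754) ≈ 4.1501 half-lives elapsed in 47.3 days.
t½ = 47.3/4.1501 ≈ 11.397 days.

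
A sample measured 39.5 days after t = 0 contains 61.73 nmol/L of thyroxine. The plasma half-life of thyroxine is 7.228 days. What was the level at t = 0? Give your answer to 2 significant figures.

2700 nmol/L

Number of half-lives elapsed: n = 39.5/7.228 ≈ 5.4649.
A₀ = A × 2^n = 61.73 × 2^5.4649 = 61.73 × 44.166 ≈ 2726.4 nmol/L.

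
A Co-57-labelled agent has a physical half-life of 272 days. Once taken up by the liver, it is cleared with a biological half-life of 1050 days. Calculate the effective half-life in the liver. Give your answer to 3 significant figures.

1/t_eff = 1/t_phys + 1/t_biol = 1/272 + 1/1050 = 0.0046289 per day.
t_eff = 272 × 1050 / (272 + 1050) ≈ 216.04 days.

216 days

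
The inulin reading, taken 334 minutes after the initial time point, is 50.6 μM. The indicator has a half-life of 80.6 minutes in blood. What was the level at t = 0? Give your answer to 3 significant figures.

Number of half-lives elapsed: n = 334/80.6 ≈ 4.1439.
A₀ = A × 2^n = 50.6 × 2^4.1439 = 50.6 × 17.678 ≈ 894.53 μM.

895 μM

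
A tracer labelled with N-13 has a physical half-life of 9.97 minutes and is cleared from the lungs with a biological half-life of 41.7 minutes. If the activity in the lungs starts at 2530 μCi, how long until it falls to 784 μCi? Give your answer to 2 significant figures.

1/t_eff = 1/t_phys + 1/t_biol = 1/9.97 + 1/41.7 = 0.12428 per minute.
t_eff = 9.97 × 41.7 / (9.97 + 41.7) ≈ 8.0462 minutes.
n = log₂(2530/784) ≈ 1.6902; t = 1.6902 × 8.0462 ≈ 13.6 minutes.

14 minutes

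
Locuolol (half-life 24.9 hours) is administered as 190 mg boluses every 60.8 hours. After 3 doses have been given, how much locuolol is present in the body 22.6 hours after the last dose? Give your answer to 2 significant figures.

120 mg

The 3 doses were given 144.2, 83.4, 22.6 hours ago.
Total = 190·(1/2)^(144.2/24.9) + 190·(1/2)^(83.4/24.9) + 190·(1/2)^(22.6/24.9)
      = 3.4311 + 18.642 + 101.28 ≈ 123.35 mg.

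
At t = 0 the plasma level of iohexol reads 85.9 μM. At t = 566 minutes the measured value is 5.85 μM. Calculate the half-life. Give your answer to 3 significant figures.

A/A₀ = 5.85/85.9 ≈ 0.068102.
n = log₂(14.684) ≈ 3.8761 half-lives elapsed in 566 minutes.
t½ = 566/3.8761 ≈ 146.02 minutes.

146 minutes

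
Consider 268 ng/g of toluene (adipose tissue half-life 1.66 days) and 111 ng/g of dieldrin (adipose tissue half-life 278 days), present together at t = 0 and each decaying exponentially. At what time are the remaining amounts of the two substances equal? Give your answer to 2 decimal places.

2.12 days

Set 268·(1/2)^(t/1.66) = 111·(1/2)^(t/278).
Taking log₂: log₂(268/111) = t·(1/1.66 − 1/278).
log₂(2.4144) = 1.2717; 1/1.66 − 1/278 = 0.59881.
t = 1.2717 / 0.59881 ≈ 2.1237 days.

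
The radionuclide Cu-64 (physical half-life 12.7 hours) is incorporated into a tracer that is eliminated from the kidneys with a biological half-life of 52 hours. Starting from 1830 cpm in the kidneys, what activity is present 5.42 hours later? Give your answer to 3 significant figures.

1/t_eff = 1/t_phys + 1/t_biol = 1/12.7 + 1/52 = 0.097971 per hour.
t_eff = 12.7 × 52 / (12.7 + 52) ≈ 10.207 hours.
Remaining = 1830 × (1/2)^(5.42/10.207) = 1830 × (1/2)^0.531 ≈ 1266.5 cpm.

1270 cpm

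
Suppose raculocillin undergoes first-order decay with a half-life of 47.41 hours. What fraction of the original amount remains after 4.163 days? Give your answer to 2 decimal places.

4.163 days = 99.912 hours.
n = 99.912/47.41 ≈ 2.1074 half-lives.
Fraction remaining = (1/2)^2.1074 ≈ 0.23206.

0.23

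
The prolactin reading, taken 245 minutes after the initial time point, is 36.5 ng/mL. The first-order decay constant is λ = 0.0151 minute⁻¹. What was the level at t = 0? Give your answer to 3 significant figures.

t½ = ln 2 / λ = 0.69315 / 0.0151 ≈ 45.904 minutes.
Number of half-lives elapsed: n = 245/45.904 ≈ 5.3373.
A₀ = A × 2^n = 36.5 × 2^5.3373 = 36.5 × 40.427 ≈ 1475.6 ng/mL.

1480 ng/mL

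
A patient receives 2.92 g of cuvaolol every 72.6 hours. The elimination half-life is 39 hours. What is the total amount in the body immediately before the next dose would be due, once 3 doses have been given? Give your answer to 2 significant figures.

The 3 doses were given 217.8, 145.2, 72.6 hours ago.
Total = 2.92·(1/2)^(217.8/39) + 2.92·(1/2)^(145.2/39) + 2.92·(1/2)^(72.6/39)
      = 0.060848 + 0.22112 + 0.80353 ≈ 1.0855 g.

1.1 g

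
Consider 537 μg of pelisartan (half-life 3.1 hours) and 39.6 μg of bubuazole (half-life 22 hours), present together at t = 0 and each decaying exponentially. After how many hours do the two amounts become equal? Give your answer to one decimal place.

Set 537·(1/2)^(t/3.1) = 39.6·(1/2)^(t/22).
Taking log₂: log₂(537/39.6) = t·(1/3.1 − 1/22).
log₂(13.561) = 3.7613; 1/3.1 − 1/22 = 0.27713.
t = 3.7613 / 0.27713 ≈ 13.573 hours.

13.6 hours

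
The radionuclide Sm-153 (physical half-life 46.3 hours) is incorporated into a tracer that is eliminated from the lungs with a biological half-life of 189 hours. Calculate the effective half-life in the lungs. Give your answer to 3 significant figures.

37.2 hours

1/t_eff = 1/t_phys + 1/t_biol = 1/46.3 + 1/189 = 0.026889 per hour.
t_eff = 46.3 × 189 / (46.3 + 189) ≈ 37.19 hours.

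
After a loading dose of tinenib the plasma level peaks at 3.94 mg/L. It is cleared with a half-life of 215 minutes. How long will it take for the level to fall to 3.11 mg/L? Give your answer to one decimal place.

Fraction remaining = 3.11/3.94 ≈ 0.78934.
n = log₂(3.94/3.11) = ln(1.2669)/ln 2 ≈ 0.34128 half-lives.
t = n × t½ = 0.34128 × 215 ≈ 73.375 minutes.

73.4 minutes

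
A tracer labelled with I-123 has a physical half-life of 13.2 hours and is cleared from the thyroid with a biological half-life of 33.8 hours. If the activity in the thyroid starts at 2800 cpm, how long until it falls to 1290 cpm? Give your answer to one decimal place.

1/t_eff = 1/t_phys + 1/t_biol = 1/13.2 + 1/33.8 = 0.10534 per hour.
t_eff = 13.2 × 33.8 / (13.2 + 33.8) ≈ 9.4928 hours.
n = log₂(2800/1290) ≈ 1.1181; t = 1.1181 × 9.4928 ≈ 10.613 hours.

10.6 hours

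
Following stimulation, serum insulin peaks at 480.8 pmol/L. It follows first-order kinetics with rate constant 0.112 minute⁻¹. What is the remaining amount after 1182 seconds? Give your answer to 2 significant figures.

t½ = ln 2 / k = 0.69315 / 0.112 ≈ 6.1888 minutes.
Convert the elapsed time: 1182 seconds = 19.7 minutes.
Number of half-lives: n = 19.7/6.1888 ≈ 3.1832.
Remaining = 480.8 × (1/2)^3.1832 = 480.8 × 0.1101 ≈ 52.934 pmol/L.

53 pmol/L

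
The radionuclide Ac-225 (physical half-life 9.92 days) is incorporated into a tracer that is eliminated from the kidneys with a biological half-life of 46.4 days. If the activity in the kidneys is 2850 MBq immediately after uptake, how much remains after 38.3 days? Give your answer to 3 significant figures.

1/t_eff = 1/t_phys + 1/t_biol = 1/9.92 + 1/46.4 = 0.12236 per day.
t_eff = 9.92 × 46.4 / (9.92 + 46.4) ≈ 8.1727 days.
Remaining = 2850 × (1/2)^(38.3/8.1727) = 2850 × (1/2)^4.6863 ≈ 110.69 MBq.

111 MBq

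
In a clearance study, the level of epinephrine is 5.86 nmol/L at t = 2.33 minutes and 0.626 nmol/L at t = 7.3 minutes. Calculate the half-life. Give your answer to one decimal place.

Over Δt = 7.3 − 2.33 = 4.97 minutes, the level fell by a factor of 5.86/0.626 ≈ 9.361.
n = log₂(9.361) ≈ 3.2267 half-lives, so t½ = 4.97/3.2267 ≈ 1.5403 minutes.

1.5 minutes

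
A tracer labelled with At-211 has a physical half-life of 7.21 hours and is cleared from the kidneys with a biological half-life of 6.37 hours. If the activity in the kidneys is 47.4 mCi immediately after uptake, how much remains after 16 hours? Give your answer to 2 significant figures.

1/t_eff = 1/t_phys + 1/t_biol = 1/7.21 + 1/6.37 = 0.29568 per hour.
t_eff = 7.21 × 6.37 / (7.21 + 6.37) ≈ 3.382 hours.
Remaining = 47.4 × (1/2)^(16/3.382) = 47.4 × (1/2)^4.7309 ≈ 1.785 mCi.

1.8 mCi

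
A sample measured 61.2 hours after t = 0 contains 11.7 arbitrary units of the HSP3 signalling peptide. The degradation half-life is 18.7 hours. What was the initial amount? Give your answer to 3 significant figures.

Number of half-lives elapsed: n = 61.2/18.7 ≈ 3.2727.
A₀ = A × 2^n = 11.7 × 2^3.2727 = 11.7 × 9.6647 ≈ 113.08 arbitrary units.

113 arbitrary units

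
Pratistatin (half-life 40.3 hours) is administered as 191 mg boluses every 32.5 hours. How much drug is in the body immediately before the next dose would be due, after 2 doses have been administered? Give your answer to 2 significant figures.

The 2 doses were given 65, 32.5 hours ago.
Total = 191·(1/2)^(65/40.3) + 191·(1/2)^(32.5/40.3)
      = 62.445 + 109.21 ≈ 171.66 mg.

170 mg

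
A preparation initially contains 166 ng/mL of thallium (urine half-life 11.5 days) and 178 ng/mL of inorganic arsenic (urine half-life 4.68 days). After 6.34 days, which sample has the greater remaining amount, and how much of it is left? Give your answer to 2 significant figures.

thallium: 166 × (1/2)^0.5513 ≈ 113.28 ng/mL.
inorganic arsenic: 178 × (1/2)^1.3547 ≈ 69.601 ng/mL.
Thallium has more remaining, at ≈ 113.28 ng/mL.

thallium, 110 ng/mL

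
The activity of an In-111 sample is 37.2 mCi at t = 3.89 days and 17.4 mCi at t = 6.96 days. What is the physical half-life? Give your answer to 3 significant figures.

Over Δt = 6.96 − 3.89 = 3.07 days, the level fell by a factor of 37.2/17.4 ≈ 2.1379.
n = log₂(2.1379) ≈ 1.0962 half-lives, so t½ = 3.07/1.0962 ≈ 2.8005 days.

2.80 days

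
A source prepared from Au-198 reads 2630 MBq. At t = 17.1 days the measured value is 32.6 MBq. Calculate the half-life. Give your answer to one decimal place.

2.7 days

A/A₀ = 32.6/2630 ≈ 0.012395.
n = log₂(80.675) ≈ 6.334 half-lives elapsed in 17.1 days.
t½ = 17.1/6.334 ≈ 2.6997 days.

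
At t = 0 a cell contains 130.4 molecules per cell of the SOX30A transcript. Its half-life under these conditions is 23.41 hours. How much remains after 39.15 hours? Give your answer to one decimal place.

40.9 molecules per cell

Number of half-lives: n = 39.15/23.41 ≈ 1.6724.
Remaining = 130.4 × (1/2)^1.6724 = 130.4 × 0.31374 ≈ 40.912 molecules per cell.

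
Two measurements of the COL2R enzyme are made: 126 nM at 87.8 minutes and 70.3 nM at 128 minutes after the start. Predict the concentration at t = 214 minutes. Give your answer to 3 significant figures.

20.2 nM

Over Δt = 128 − 87.8 = 40.2 minutes, the level fell by a factor of 126/70.3 ≈ 1.7923.
n = log₂(1.7923) ≈ 0.84183 half-lives, so t½ = 40.2/0.84183 ≈ 47.753 minutes.
From t = 128 to t = 214: 70.3 × (1/2)^((214−128)/47.753) ≈ 20.175 nM.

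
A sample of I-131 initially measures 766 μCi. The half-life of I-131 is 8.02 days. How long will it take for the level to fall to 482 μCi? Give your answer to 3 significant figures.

5.36 days

Fraction remaining = 482/766 ≈ 0.62924.
n = log₂(766/482) = ln(1.5892)/ln 2 ≈ 0.66831 half-lives.
t = n × t½ = 0.66831 × 8.02 ≈ 5.3599 days.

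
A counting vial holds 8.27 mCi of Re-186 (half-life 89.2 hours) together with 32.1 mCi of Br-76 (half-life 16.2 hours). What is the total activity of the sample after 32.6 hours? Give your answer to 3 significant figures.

14.4 mCi

Re-186: 8.27 × (1/2)^(32.6/89.2) = 8.27 × (1/2)^0.36547 ≈ 6.4193 mCi.
Br-76: 32.1 × (1/2)^(32.6/16.2) = 32.1 × (1/2)^2.0123 ≈ 7.9566 mCi.
Total = 6.4193 + 7.9566 ≈ 14.376 mCi.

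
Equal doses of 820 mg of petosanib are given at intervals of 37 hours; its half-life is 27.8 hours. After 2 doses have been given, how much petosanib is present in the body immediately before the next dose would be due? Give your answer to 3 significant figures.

The 2 doses were given 74, 37 hours ago.
Total = 820·(1/2)^(74/27.8) + 820·(1/2)^(37/27.8)
      = 129.57 + 325.96 ≈ 455.53 mg.

456 mg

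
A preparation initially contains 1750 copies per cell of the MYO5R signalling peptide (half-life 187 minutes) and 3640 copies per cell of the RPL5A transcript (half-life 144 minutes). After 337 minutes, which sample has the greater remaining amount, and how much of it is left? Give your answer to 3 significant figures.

RPL5A transcript, 719 copies per cell

MYO5R signalling peptide: 1750 × (1/2)^1.8021 ≈ 501.81 copies per cell.
RPL5A transcript: 3640 × (1/2)^2.3403 ≈ 718.8 copies per cell.
RPL5A transcript has more remaining, at ≈ 718.8 copies per cell.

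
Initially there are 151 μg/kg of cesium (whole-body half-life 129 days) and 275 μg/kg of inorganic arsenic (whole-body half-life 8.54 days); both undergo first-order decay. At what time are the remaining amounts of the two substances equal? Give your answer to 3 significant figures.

Set 151·(1/2)^(t/129) = 275·(1/2)^(t/8.54).
Taking log₂: log₂(151/275) = t·(1/129 − 1/8.54).
log₂(0.54909) = -0.86488; 1/129 − 1/8.54 = -0.10934.
t = -0.86488 / -0.10934 ≈ 7.9097 days.

7.91 days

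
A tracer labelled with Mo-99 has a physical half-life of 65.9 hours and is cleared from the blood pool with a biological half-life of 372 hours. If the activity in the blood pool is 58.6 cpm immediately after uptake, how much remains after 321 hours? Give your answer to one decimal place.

1.1 cpm

1/t_eff = 1/t_phys + 1/t_biol = 1/65.9 + 1/372 = 0.017863 per hour.
t_eff = 65.9 × 372 / (65.9 + 372) ≈ 55.983 hours.
Remaining = 58.6 × (1/2)^(321/55.983) = 58.6 × (1/2)^5.7339 ≈ 1.1011 cpm.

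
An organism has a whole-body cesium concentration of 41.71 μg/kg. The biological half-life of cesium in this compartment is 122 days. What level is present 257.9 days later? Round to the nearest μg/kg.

10 μg/kg

Number of half-lives: n = 257.9/122 ≈ 2.1139.
Remaining = 41.71 × (1/2)^2.1139 = 41.71 × 0.23102 ≈ 9.6357 μg/kg.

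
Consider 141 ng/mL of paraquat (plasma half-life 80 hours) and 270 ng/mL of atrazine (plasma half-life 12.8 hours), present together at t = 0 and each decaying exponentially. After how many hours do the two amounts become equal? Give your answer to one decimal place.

Set 141·(1/2)^(t/80) = 270·(1/2)^(t/12.8).
Taking log₂: log₂(141/270) = t·(1/80 − 1/12.8).
log₂(0.52222) = -0.93726; 1/80 − 1/12.8 = -0.065625.
t = -0.93726 / -0.065625 ≈ 14.282 hours.

14.3 hours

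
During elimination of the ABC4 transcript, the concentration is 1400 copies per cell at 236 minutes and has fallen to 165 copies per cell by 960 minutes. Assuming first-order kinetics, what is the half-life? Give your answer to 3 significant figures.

235 minutes

Over Δt = 960 − 236 = 724 minutes, the level fell by a factor of 1400/165 ≈ 8.4848.
n = log₂(8.4848) ≈ 3.0849 half-lives, so t½ = 724/3.0849 ≈ 234.69 minutes.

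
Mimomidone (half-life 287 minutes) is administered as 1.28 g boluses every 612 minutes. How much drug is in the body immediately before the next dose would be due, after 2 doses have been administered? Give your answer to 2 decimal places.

The 2 doses were given 1224, 612 minutes ago.
Total = 1.28·(1/2)^(1224/287) + 1.28·(1/2)^(612/287)
      = 0.066585 + 0.29194 ≈ 0.35852 g.

0.36 g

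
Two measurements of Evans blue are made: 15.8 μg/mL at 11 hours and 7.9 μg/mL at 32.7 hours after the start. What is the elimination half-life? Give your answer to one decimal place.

Over Δt = 32.7 − 11 = 21.7 hours, the level fell by a factor of 15.8/7.9 ≈ 2.
n = log₂(2) ≈ 1 half-lives, so t½ = 21.7/1 ≈ 21.7 hours.

21.7 hours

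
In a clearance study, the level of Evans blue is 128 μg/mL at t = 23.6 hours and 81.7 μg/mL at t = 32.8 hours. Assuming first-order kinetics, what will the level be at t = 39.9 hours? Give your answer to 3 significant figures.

57.8 μg/mL

Over Δt = 32.8 − 23.6 = 9.2 hours, the level fell by a factor of 128/81.7 ≈ 1.5667.
n = log₂(1.5667) ≈ 0.64774 half-lives, so t½ = 9.2/0.64774 ≈ 14.203 hours.
From t = 32.8 to t = 39.9: 81.7 × (1/2)^((39.9−32.8)/14.203) ≈ 57.775 μg/mL.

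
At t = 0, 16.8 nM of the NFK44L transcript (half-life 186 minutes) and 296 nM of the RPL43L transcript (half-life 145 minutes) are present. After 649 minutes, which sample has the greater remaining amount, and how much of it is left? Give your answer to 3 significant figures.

RPL43L transcript, 13.3 nM

NFK44L transcript: 16.8 × (1/2)^3.4892 ≈ 1.496 nM.
RPL43L transcript: 296 × (1/2)^4.4759 ≈ 13.302 nM.
RPL43L transcript has more remaining, at ≈ 13.302 nM.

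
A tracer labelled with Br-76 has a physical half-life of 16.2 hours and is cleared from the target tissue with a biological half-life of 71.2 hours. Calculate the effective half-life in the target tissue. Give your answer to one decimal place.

1/t_eff = 1/t_phys + 1/t_biol = 1/16.2 + 1/71.2 = 0.075773 per hour.
t_eff = 16.2 × 71.2 / (16.2 + 71.2) ≈ 13.197 hours.

13.2 hours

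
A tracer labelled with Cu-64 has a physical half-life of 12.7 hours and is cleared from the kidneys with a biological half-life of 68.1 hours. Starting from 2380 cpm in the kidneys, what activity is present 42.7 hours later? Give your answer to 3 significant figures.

150 cpm

1/t_eff = 1/t_phys + 1/t_biol = 1/12.7 + 1/68.1 = 0.093424 per hour.
t_eff = 12.7 × 68.1 / (12.7 + 68.1) ≈ 10.704 hours.
Remaining = 2380 × (1/2)^(42.7/10.704) = 2380 × (1/2)^3.9892 ≈ 149.87 cpm.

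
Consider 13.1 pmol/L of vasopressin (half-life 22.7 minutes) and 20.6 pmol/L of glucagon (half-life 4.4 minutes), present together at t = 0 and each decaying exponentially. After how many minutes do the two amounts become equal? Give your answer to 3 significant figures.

3.56 minutes

Set 13.1·(1/2)^(t/22.7) = 20.6·(1/2)^(t/4.4).
Taking log₂: log₂(13.1/20.6) = t·(1/22.7 − 1/4.4).
log₂(0.63592) = -0.65308; 1/22.7 − 1/4.4 = -0.18322.
t = -0.65308 / -0.18322 ≈ 3.5644 minutes.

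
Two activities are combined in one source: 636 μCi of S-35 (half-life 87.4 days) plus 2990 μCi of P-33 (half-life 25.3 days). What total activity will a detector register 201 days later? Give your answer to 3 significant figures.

141 μCi

S-35: 636 × (1/2)^(201/87.4) = 636 × (1/2)^2.2998 ≈ 129.17 μCi.
P-33: 2990 × (1/2)^(201/25.3) = 2990 × (1/2)^7.9447 ≈ 12.136 μCi.
Total = 129.17 + 12.136 ≈ 141.3 μCi.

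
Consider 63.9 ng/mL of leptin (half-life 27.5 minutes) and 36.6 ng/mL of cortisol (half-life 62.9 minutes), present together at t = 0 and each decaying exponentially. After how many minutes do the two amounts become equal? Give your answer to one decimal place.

39.3 minutes

Set 63.9·(1/2)^(t/27.5) = 36.6·(1/2)^(t/62.9).
Taking log₂: log₂(63.9/36.6) = t·(1/27.5 − 1/62.9).
log₂(1.7459) = 0.80397; 1/27.5 − 1/62.9 = 0.020465.
t = 0.80397 / 0.020465 ≈ 39.284 minutes.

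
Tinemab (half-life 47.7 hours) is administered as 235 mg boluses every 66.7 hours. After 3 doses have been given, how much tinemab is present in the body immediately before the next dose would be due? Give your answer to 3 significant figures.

136 mg

The 3 doses were given 200.1, 133.4, 66.7 hours ago.
Total = 235·(1/2)^(200.1/47.7) + 235·(1/2)^(133.4/47.7) + 235·(1/2)^(66.7/47.7)
      = 12.831 + 33.822 + 89.152 ≈ 135.8 mg.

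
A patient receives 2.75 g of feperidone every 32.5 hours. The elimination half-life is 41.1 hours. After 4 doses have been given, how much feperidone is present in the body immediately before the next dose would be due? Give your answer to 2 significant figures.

The 4 doses were given 130, 97.5, 65, 32.5 hours ago.
Total = 2.75·(1/2)^(130/41.1) + 2.75·(1/2)^(97.5/41.1) + 2.75·(1/2)^(65/41.1) + 2.75·(1/2)^(32.5/41.1)
      = 0.30702 + 0.53114 + 0.91886 + 1.5896 ≈ 3.3466 g.

3.3 g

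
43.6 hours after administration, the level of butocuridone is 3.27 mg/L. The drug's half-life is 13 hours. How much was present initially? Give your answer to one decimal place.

Number of half-lives elapsed: n = 43.6/13 ≈ 3.3538.
A₀ = A × 2^n = 3.27 × 2^3.3538 = 3.27 × 10.224 ≈ 33.432 mg/L.

33.4 mg/L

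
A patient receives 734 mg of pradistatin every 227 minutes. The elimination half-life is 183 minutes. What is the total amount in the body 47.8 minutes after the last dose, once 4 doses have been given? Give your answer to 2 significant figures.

1000 mg

The 4 doses were given 728.8, 501.8, 274.8, 47.8 minutes ago.
Total = 734·(1/2)^(728.8/183) + 734·(1/2)^(501.8/183) + 734·(1/2)^(274.8/183) + 734·(1/2)^(47.8/183)
      = 46.434 + 109.71 + 259.21 + 612.44 ≈ 1027.8 mg.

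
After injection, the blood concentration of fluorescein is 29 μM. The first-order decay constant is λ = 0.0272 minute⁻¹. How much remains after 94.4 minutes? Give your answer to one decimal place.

2.2 μM

t½ = ln 2 / λ = 0.69315 / 0.0272 ≈ 25.483 minutes.
Number of half-lives: n = 94.4/25.483 ≈ 3.7044.
Remaining = 29 × (1/2)^3.7044 = 29 × 0.076713 ≈ 2.2247 μM.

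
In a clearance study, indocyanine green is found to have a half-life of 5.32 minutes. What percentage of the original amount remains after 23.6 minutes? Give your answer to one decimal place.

4.6%

n = 23.6/5.32 ≈ 4.4361 half-lives.
Fraction remaining = (1/2)^4.4361 ≈ 0.046196, i.e. 4.6196%.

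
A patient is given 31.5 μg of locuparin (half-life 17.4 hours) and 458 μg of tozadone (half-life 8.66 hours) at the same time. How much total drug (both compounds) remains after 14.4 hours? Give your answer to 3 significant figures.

locuparin: 31.5 × (1/2)^(14.4/17.4) = 31.5 × (1/2)^0.82759 ≈ 17.749 μg.
tozadone: 458 × (1/2)^(14.4/8.66) = 458 × (1/2)^1.6628 ≈ 144.65 μg.
Total = 17.749 + 144.65 ≈ 162.4 μg.

162 μg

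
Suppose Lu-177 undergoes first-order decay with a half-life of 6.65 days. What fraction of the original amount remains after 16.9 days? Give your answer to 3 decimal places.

0.172

n = 16.9/6.65 ≈ 2.5414 half-lives.
Fraction remaining = (1/2)^2.5414 ≈ 0.17178.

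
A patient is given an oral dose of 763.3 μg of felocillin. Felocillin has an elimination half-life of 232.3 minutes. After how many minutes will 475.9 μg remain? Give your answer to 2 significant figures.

160 minutes

Fraction remaining = 475.9/763.3 ≈ 0.62348.
n = log₂(763.3/475.9) = ln(1.6039)/ln 2 ≈ 0.68159 half-lives.
t = n × t½ = 0.68159 × 232.3 ≈ 158.33 minutes.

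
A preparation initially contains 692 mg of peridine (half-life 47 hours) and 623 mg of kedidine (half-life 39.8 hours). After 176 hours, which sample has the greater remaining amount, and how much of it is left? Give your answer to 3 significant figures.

peridine, 51.6 mg

peridine: 692 × (1/2)^3.7447 ≈ 51.623 mg.
kedidine: 623 × (1/2)^4.4221 ≈ 29.06 mg.
Peridine has more remaining, at ≈ 51.623 mg.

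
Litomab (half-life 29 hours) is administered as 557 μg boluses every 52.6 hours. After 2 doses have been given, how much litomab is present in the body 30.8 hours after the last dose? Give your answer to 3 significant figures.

343 μg

The 2 doses were given 83.4, 30.8 hours ago.
Total = 557·(1/2)^(83.4/29) + 557·(1/2)^(30.8/29)
      = 75.881 + 266.77 ≈ 342.65 μg.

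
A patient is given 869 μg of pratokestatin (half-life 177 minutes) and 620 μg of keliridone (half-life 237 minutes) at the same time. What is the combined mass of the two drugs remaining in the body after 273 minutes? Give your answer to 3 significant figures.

577 μg

pratokestatin: 869 × (1/2)^(273/177) = 869 × (1/2)^1.5424 ≈ 298.35 μg.
keliridone: 620 × (1/2)^(273/237) = 620 × (1/2)^1.1519 ≈ 279.02 μg.
Total = 298.35 + 279.02 ≈ 577.37 μg.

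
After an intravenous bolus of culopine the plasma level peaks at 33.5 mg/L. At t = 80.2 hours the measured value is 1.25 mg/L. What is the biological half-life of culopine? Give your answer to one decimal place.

A/A₀ = 1.25/33.5 ≈ 0.037313.
n = log₂(26.8) ≈ 4.7442 half-lives elapsed in 80.2 hours.
t½ = 80.2/4.7442 ≈ 16.905 hours.

16.9 hours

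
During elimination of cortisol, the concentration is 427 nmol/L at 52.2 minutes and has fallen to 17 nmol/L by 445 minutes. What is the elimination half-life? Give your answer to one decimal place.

Over Δt = 445 − 52.2 = 392.8 minutes, the level fell by a factor of 427/17 ≈ 25.118.
n = log₂(25.118) ≈ 4.6506 half-lives, so t½ = 392.8/4.6506 ≈ 84.462 minutes.

84.5 minutes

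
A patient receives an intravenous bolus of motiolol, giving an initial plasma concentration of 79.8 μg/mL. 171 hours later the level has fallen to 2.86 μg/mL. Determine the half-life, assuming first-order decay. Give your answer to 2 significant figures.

A/A₀ = 2.86/79.8 ≈ 0.03584.
n = log₂(27.902) ≈ 4.8023 half-lives elapsed in 171 hours.
t½ = 171/4.8023 ≈ 35.608 hours.

36 hours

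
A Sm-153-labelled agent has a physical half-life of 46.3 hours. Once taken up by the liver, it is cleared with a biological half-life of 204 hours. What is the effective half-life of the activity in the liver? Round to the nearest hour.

38 hours

1/t_eff = 1/t_phys + 1/t_biol = 1/46.3 + 1/204 = 0.0265 per hour.
t_eff = 46.3 × 204 / (46.3 + 204) ≈ 37.736 hours.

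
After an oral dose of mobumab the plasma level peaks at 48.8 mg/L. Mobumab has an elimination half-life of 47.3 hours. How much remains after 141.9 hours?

6.1 mg/L

Elapsed time is 3 half-lives (141.9/47.3).
Each half-life halves the amount: 48.8 × (1/2)^3 = 48.8/8 = 6.1 mg/L.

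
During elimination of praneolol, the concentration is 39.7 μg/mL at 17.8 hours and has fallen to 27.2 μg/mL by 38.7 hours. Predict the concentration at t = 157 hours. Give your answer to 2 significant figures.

Over Δt = 38.7 − 17.8 = 20.9 hours, the level fell by a factor of 39.7/27.2 ≈ 1.4596.
n = log₂(1.4596) ≈ 0.54553 half-lives, so t½ = 20.9/0.54553 ≈ 38.311 hours.
From t = 38.7 to t = 157: 27.2 × (1/2)^((157−38.7)/38.311) ≈ 3.1991 μg/mL.

3.2 μg/mL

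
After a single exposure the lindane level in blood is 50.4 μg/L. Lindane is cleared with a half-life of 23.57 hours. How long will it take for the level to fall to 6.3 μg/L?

6.3/50.4 = 1/8, so 3 half-lives have elapsed.
t = 3 × 23.57 = 70.71 hours.

70.71 hours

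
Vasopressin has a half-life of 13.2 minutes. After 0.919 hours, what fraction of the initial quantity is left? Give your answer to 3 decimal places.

0.919 hours = 55.14 minutes.
n = 55.14/13.2 ≈ 4.1773 half-lives.
Fraction remaining = (1/2)^4.1773 ≈ 0.055273.

0.055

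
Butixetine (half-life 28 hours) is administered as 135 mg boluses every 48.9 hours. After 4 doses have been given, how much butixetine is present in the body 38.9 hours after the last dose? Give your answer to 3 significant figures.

72.8 mg

The 4 doses were given 185.6, 136.7, 87.8, 38.9 hours ago.
Total = 135·(1/2)^(185.6/28) + 135·(1/2)^(136.7/28) + 135·(1/2)^(87.8/28) + 135·(1/2)^(38.9/28)
      = 1.3644 + 4.5779 + 15.36 + 51.537 ≈ 72.839 mg.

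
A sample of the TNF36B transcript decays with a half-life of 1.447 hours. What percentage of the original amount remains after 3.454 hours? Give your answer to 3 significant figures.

19.1%

n = 3.454/1.447 ≈ 2.387 half-lives.
Fraction remaining = (1/2)^2.387 ≈ 0.19118, i.e. 19.118%.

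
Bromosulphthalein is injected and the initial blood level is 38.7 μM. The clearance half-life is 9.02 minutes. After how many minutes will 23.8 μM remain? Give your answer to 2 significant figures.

6.3 minutes

Fraction remaining = 23.8/38.7 ≈ 0.61499.
n = log₂(38.7/23.8) = ln(1.6261)/ln 2 ≈ 0.70137 half-lives.
t = n × t½ = 0.70137 × 9.02 ≈ 6.3264 minutes.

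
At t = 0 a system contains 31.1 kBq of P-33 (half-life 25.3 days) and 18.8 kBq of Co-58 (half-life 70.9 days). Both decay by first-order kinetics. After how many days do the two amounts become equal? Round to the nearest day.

29 days

Set 31.1·(1/2)^(t/25.3) = 18.8·(1/2)^(t/70.9).
Taking log₂: log₂(31.1/18.8) = t·(1/25.3 − 1/70.9).
log₂(1.6543) = 0.72618; 1/25.3 − 1/70.9 = 0.025421.
t = 0.72618 / 0.025421 ≈ 28.566 days.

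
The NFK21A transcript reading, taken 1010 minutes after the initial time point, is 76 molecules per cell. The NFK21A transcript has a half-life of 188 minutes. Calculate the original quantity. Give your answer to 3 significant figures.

3150 molecules per cell

Number of half-lives elapsed: n = 1010/188 ≈ 5.3723.
A₀ = A × 2^n = 76 × 2^5.3723 = 76 × 41.422 ≈ 3148.1 molecules per cell.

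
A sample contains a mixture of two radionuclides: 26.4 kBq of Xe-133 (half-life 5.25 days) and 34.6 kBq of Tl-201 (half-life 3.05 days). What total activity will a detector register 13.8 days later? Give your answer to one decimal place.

Xe-133: 26.4 × (1/2)^(13.8/5.25) = 26.4 × (1/2)^2.6286 ≈ 4.269 kBq.
Tl-201: 34.6 × (1/2)^(13.8/3.05) = 34.6 × (1/2)^4.5246 ≈ 1.5033 kBq.
Total = 4.269 + 1.5033 ≈ 5.7723 kBq.

5.8 kBq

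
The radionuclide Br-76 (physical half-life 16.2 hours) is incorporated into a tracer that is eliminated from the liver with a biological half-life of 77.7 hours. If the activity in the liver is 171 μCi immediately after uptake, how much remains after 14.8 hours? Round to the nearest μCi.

1/t_eff = 1/t_phys + 1/t_biol = 1/16.2 + 1/77.7 = 0.074598 per hour.
t_eff = 16.2 × 77.7 / (16.2 + 77.7) ≈ 13.405 hours.
Remaining = 171 × (1/2)^(14.8/13.405) = 171 × (1/2)^1.1041 ≈ 79.55 μCi.

80 μCi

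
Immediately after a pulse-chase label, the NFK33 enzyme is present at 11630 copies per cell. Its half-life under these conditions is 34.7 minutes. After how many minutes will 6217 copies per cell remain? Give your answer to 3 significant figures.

31.4 minutes

Fraction remaining = 6217/11630 ≈ 0.53457.
n = log₂(11630/6217) = ln(1.8707)/ln 2 ≈ 0.90356 half-lives.
t = n × t½ = 0.90356 × 34.7 ≈ 31.354 minutes.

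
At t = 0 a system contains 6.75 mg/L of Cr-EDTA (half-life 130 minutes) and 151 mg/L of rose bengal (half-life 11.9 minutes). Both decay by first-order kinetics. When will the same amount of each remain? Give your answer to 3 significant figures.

Set 6.75·(1/2)^(t/130) = 151·(1/2)^(t/11.9).
Taking log₂: log₂(6.75/151) = t·(1/130 − 1/11.9).
log₂(0.044702) = -4.4835; 1/130 − 1/11.9 = -0.076341.
t = -4.4835 / -0.076341 ≈ 58.73 minutes.

58.7 minutes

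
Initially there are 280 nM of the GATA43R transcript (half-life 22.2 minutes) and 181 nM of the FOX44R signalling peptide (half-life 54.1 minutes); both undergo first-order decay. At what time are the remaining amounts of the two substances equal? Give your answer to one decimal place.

23.7 minutes

Set 280·(1/2)^(t/22.2) = 181·(1/2)^(t/54.1).
Taking log₂: log₂(280/181) = t·(1/22.2 − 1/54.1).
log₂(1.547) = 0.62944; 1/22.2 − 1/54.1 = 0.026561.
t = 0.62944 / 0.026561 ≈ 23.698 minutes.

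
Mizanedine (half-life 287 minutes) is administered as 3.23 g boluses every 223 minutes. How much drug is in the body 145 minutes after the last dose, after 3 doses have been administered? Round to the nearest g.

4 g

The 3 doses were given 591, 368, 145 minutes ago.
Total = 3.23·(1/2)^(591/287) + 3.23·(1/2)^(368/287) + 3.23·(1/2)^(145/287)
      = 0.77502 + 1.328 + 2.2757 ≈ 4.3788 g.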